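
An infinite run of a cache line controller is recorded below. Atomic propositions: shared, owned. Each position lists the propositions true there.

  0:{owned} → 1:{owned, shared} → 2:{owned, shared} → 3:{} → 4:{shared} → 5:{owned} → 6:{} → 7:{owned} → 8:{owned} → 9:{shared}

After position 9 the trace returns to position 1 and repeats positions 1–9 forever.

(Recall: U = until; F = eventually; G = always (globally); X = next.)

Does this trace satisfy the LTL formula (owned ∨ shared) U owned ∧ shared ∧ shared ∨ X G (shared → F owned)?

The position after 0 is 1; G (shared → F owned) is true there.
At position 0: (owned ∨ shared) U owned ∧ shared ∧ shared is false; X G (shared → F owned) is true; so (owned ∨ shared) U owned ∧ shared ∧ shared ∨ X G (shared → F owned) is true.

Satisfied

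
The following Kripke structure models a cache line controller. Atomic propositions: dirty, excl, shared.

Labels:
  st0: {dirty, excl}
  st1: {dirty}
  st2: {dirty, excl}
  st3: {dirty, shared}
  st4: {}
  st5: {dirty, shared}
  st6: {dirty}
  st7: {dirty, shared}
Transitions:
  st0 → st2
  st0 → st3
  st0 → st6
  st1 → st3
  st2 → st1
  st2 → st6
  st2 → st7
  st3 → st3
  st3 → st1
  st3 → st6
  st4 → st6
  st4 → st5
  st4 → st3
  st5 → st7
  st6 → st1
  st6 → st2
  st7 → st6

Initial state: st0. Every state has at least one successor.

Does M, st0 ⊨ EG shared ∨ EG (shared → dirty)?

States satisfying shared: {st3, st5, st7}.
States satisfying EG shared: {st3}.
States satisfying shared → dirty: {st0, st1, st2, st3, st4, st5, st6, st7}.
States satisfying EG (shared → dirty): {st0, st1, st2, st3, st4, st5, st6, st7}.
States satisfying EG shared ∨ EG (shared → dirty): {st0, st1, st2, st3, st4, st5, st6, st7}.
st0 ∈ Sat(EG shared ∨ EG (shared → dirty)).

Satisfied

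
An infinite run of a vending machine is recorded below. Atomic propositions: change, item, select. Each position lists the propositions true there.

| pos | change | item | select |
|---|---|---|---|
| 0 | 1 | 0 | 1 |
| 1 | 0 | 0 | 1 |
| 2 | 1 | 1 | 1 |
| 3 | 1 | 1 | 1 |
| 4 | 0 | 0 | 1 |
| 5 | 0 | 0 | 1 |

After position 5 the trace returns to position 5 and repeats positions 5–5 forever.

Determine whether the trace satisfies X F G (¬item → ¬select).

The position after 0 is 1; F G (¬item → ¬select) is false there.

Does not hold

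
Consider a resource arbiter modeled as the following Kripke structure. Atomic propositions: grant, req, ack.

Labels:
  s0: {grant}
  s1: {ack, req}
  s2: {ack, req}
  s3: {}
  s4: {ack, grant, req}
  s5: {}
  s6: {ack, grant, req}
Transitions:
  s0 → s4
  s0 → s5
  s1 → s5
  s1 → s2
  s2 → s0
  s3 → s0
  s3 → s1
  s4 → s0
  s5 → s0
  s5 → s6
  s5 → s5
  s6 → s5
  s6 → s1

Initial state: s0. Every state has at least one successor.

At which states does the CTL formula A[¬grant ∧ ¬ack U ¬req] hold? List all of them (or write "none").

States satisfying ¬grant ∧ ¬ack: {s3, s5}.
States satisfying ¬req: {s0, s3, s5}.
States satisfying A[¬grant ∧ ¬ack U ¬req]: {s0, s3, s5}.

{s0, s3, s5}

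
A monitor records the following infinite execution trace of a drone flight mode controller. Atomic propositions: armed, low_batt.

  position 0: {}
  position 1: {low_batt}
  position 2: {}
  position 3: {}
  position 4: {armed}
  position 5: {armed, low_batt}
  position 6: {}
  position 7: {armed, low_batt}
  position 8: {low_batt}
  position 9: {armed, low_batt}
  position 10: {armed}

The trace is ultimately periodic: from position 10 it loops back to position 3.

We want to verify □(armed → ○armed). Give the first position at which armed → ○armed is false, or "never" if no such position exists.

Check armed → ○armed at each position in order: 0 ✓, 1 ✓, 2 ✓, 3 ✓, 4 ✓.
At position 5 the labels are {armed, low_batt} and the next position 6 has {}, so armed → ○armed is false there. This is the first violation.

5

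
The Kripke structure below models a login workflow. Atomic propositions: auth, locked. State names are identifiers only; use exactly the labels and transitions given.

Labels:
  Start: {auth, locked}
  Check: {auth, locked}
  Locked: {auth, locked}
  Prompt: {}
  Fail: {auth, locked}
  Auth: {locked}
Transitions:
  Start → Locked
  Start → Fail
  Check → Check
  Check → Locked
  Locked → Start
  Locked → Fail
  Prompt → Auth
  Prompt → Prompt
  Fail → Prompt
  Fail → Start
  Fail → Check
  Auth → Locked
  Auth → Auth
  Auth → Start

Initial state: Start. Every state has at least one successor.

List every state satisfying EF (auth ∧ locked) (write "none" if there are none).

{Start, Check, Locked, Prompt, Fail, Auth}

States satisfying auth ∧ locked: {Start, Check, Locked, Fail}.
States satisfying EF (auth ∧ locked): {Start, Check, Locked, Prompt, Fail, Auth}.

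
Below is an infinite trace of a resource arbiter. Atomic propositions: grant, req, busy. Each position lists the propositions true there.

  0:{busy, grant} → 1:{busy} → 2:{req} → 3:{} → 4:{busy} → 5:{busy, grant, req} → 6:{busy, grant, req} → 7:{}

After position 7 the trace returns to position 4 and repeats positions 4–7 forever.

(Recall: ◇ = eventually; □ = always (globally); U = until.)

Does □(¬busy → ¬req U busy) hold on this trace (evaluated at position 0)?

¬busy → ¬req U busy must hold at every position from 0 onward. It fails at position 2, so □(¬busy → ¬req U busy) is false.
Positions where ¬busy holds: 2, 3, 7.
Check ¬req U busy at each: 2→fails, 3→ok, 7→ok.

Violated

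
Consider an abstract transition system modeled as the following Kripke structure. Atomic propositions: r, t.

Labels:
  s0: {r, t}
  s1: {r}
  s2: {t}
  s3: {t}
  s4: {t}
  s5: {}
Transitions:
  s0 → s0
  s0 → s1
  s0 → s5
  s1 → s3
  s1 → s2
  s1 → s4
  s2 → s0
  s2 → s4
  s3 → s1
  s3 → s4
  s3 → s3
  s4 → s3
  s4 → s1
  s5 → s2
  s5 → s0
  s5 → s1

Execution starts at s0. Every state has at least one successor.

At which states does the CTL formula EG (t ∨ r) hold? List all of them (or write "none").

States satisfying t ∨ r: {s0, s1, s2, s3, s4}.
States satisfying EG (t ∨ r): {s0, s1, s2, s3, s4}.

{s0, s1, s2, s3, s4}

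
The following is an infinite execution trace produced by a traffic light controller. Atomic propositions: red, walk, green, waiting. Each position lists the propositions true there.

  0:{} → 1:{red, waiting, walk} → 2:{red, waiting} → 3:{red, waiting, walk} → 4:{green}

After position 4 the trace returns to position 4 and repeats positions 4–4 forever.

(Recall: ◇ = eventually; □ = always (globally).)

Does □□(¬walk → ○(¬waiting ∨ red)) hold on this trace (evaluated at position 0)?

Holds

□(¬walk → ○(¬waiting ∨ red)) holds at every position 0..4, and those are all positions ever visited, so □□(¬walk → ○(¬waiting ∨ red)) holds.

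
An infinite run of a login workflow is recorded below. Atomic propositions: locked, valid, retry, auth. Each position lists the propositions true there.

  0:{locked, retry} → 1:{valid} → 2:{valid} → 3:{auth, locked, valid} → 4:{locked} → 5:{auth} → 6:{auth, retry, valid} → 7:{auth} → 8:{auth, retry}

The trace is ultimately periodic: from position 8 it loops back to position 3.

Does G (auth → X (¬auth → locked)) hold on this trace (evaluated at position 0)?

Satisfied

auth → X (¬auth → locked) holds at every position 0..8, and those are all positions ever visited, so G (auth → X (¬auth → locked)) holds.
Positions where auth holds: 3, 5, 6, 7, 8.
Check X (¬auth → locked) at each: 3→ok, 5→ok, 6→ok, 7→ok, 8→ok.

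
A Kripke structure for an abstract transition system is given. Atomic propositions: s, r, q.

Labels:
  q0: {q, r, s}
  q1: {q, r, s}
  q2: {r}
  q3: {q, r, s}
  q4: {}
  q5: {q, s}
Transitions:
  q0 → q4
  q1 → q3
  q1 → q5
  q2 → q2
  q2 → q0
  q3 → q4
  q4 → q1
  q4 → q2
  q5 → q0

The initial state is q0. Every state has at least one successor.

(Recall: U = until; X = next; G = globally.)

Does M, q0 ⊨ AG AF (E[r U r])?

Satisfied

States satisfying AF (E[r U r]): {q0, q1, q2, q3, q4, q5}.
States satisfying AG AF (E[r U r]): {q0, q1, q2, q3, q4, q5}.
Every state reachable from q0 satisfies AF (E[r U r]).
q0 ∈ Sat(AG AF (E[r U r])).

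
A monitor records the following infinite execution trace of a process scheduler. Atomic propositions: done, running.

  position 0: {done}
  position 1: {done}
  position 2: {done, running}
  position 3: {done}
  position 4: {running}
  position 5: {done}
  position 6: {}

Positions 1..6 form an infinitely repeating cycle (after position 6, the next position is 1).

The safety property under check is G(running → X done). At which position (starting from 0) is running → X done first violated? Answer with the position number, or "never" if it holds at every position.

never

running → X done holds at every position 0..6, and those are all the positions the trace ever visits, so the invariant G(running → X done) is never violated.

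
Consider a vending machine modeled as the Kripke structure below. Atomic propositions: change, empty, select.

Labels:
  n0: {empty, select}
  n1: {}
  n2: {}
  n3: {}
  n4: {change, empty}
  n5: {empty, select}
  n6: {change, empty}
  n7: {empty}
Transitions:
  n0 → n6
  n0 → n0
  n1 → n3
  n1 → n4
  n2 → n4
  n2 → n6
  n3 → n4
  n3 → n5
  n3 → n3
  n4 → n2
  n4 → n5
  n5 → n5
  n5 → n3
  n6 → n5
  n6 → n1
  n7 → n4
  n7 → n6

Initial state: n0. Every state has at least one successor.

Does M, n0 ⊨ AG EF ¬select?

States satisfying EF ¬select: {n0, n1, n2, n3, n4, n5, n6, n7}.
States satisfying AG EF ¬select: {n0, n1, n2, n3, n4, n5, n6, n7}.
Every state reachable from n0 satisfies EF ¬select.
n0 ∈ Sat(AG EF ¬select).

Yes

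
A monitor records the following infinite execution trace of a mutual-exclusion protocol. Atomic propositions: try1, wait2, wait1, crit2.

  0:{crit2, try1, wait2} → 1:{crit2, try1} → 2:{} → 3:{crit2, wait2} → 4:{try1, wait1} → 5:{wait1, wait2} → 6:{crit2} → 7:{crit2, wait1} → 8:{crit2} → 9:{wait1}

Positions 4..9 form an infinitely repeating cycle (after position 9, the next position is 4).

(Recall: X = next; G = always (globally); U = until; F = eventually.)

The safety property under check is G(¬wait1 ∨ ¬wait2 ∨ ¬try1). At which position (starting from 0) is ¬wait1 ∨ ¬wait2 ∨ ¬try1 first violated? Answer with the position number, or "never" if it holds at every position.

never

¬wait1 ∨ ¬wait2 ∨ ¬try1 holds at every position 0..9, and those are all the positions the trace ever visits, so the invariant G(¬wait1 ∨ ¬wait2 ∨ ¬try1) is never violated.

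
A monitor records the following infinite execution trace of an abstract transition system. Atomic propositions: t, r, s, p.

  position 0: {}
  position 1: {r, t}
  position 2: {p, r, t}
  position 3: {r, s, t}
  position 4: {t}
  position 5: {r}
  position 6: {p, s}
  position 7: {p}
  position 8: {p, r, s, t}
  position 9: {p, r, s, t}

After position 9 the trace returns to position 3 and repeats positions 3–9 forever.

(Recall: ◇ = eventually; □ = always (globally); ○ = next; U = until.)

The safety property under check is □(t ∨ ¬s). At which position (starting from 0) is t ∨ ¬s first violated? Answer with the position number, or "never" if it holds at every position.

6

Check t ∨ ¬s at each position in order: 0 ✓, 1 ✓, 2 ✓, 3 ✓, 4 ✓, 5 ✓.
At position 6 the labels are {p, s}, so t ∨ ¬s is false there. This is the first violation.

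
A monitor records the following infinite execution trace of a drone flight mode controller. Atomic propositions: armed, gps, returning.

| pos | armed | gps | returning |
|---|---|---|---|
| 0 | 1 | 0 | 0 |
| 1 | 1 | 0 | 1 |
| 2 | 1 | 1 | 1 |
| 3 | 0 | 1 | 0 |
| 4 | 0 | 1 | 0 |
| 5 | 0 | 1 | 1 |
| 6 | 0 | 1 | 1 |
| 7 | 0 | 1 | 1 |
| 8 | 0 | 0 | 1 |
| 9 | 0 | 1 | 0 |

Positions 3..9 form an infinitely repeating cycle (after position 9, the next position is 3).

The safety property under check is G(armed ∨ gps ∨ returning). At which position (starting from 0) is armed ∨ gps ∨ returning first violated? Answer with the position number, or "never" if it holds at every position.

armed ∨ gps ∨ returning holds at every position 0..9, and those are all the positions the trace ever visits, so the invariant G(armed ∨ gps ∨ returning) is never violated.

never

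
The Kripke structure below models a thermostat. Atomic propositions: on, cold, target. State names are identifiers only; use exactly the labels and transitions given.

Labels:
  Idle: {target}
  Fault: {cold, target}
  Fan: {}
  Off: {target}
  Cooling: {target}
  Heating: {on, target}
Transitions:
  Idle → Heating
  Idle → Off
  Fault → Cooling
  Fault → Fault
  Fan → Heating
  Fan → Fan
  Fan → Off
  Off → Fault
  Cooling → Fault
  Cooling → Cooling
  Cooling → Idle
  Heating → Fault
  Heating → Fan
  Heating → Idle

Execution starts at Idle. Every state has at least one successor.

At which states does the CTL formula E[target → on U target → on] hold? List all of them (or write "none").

States satisfying target → on: {Fan, Heating}.
States satisfying E[target → on U target → on]: {Fan, Heating}.

{Fan, Heating}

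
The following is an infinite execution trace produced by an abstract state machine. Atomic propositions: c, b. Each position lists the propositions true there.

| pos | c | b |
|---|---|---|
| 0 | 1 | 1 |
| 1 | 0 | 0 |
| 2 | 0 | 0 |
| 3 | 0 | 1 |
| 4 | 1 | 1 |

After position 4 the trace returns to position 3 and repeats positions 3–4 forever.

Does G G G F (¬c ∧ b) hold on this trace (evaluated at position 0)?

Satisfied

G G F (¬c ∧ b) holds at every position 0..4, and those are all positions ever visited, so G G G F (¬c ∧ b) holds.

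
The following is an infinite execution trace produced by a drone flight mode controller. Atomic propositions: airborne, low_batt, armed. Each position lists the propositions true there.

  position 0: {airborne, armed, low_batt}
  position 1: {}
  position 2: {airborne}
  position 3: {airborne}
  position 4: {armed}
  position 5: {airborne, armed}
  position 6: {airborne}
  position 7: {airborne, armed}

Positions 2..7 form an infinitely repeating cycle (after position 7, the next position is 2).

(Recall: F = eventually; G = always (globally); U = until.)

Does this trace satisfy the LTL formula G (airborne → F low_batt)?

Violated

airborne → F low_batt must hold at every position from 0 onward. It fails at position 2, so G (airborne → F low_batt) is false.
Positions where airborne holds: 0, 2, 3, 5, 6, 7.
Check F low_batt at each: 0→ok, 2→fails, 3→fails, 5→fails, 6→fails, 7→fails.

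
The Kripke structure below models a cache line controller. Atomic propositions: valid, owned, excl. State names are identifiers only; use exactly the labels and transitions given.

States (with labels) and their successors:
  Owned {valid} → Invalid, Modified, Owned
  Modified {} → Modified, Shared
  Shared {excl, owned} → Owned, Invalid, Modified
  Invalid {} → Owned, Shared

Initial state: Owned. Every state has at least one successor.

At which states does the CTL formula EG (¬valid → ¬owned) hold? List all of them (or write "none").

{Owned, Modified, Invalid}

States satisfying ¬valid → ¬owned: {Owned, Modified, Invalid}.
States satisfying EG (¬valid → ¬owned): {Owned, Modified, Invalid}.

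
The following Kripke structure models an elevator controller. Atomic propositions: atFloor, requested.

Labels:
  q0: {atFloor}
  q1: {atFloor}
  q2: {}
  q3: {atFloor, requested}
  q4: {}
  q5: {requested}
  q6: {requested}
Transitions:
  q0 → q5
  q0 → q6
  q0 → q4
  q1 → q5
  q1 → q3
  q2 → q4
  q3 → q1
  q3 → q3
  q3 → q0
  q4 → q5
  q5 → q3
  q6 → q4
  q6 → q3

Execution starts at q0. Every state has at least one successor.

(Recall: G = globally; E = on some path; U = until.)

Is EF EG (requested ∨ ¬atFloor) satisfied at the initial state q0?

Holds

States satisfying EG (requested ∨ ¬atFloor): {q2, q3, q4, q5, q6}.
States satisfying EF EG (requested ∨ ¬atFloor): {q0, q1, q2, q3, q4, q5, q6}.
Some path from q0 reaches a state where EG (requested ∨ ¬atFloor) holds.
q0 ∈ Sat(EF EG (requested ∨ ¬atFloor)).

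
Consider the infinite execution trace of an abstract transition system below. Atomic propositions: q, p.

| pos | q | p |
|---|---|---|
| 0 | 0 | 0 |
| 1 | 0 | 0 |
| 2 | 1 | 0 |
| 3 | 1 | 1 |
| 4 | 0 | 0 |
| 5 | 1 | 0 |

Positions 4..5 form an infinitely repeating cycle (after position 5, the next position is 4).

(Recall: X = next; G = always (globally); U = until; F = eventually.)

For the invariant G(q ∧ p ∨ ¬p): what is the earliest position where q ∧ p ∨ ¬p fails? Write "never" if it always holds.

never

q ∧ p ∨ ¬p holds at every position 0..5, and those are all the positions the trace ever visits, so the invariant G(q ∧ p ∨ ¬p) is never violated.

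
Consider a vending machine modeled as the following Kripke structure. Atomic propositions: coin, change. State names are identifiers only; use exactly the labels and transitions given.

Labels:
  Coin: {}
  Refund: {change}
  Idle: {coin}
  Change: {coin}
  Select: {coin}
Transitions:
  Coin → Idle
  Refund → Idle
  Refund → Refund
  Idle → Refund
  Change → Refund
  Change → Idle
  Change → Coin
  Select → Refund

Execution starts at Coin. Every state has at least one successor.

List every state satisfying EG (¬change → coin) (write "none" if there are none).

{Refund, Idle, Change, Select}

States satisfying ¬change → coin: {Refund, Idle, Change, Select}.
States satisfying EG (¬change → coin): {Refund, Idle, Change, Select}.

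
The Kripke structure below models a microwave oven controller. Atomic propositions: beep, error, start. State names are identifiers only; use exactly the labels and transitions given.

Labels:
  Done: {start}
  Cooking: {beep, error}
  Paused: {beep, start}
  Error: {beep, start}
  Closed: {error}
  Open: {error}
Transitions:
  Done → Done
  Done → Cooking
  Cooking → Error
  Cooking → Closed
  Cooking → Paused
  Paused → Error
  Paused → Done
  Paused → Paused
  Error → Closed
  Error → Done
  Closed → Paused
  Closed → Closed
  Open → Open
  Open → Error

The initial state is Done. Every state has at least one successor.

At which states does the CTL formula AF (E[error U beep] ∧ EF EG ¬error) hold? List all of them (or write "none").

{Cooking, Paused, Error, Closed, Open}

States satisfying E[error U beep] ∧ EF EG ¬error: {Cooking, Paused, Error, Closed, Open}.
States satisfying AF (E[error U beep] ∧ EF EG ¬error): {Cooking, Paused, Error, Closed, Open}.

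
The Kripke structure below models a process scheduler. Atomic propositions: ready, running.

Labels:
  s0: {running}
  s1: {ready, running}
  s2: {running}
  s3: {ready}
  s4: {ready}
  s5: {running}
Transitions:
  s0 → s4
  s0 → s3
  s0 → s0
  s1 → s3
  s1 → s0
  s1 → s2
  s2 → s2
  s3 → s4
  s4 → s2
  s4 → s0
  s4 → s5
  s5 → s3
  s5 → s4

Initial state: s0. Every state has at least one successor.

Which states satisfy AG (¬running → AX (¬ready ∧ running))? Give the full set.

States satisfying ¬running → AX (¬ready ∧ running): {s0, s1, s2, s4, s5}.
States satisfying AG (¬running → AX (¬ready ∧ running)): {s2}.

{s2}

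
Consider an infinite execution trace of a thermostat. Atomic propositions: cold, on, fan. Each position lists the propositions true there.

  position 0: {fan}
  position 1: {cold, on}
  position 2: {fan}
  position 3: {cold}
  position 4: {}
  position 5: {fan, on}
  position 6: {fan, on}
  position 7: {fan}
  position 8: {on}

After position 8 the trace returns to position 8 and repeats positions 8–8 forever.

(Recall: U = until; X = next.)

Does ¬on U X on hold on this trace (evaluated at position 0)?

Walking from position 0: X on first holds at position 0, and ¬on holds at every earlier position along the way, so ¬on U X on holds.

Holds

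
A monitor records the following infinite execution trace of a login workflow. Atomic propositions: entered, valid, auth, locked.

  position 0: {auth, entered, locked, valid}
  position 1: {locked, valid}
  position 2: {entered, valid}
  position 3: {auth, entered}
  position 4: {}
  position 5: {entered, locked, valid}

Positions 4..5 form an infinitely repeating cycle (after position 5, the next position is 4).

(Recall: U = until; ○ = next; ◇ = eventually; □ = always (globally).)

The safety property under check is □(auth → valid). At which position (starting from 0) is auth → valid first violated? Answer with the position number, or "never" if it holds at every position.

Check auth → valid at each position in order: 0 ✓, 1 ✓, 2 ✓.
At position 3 the labels are {auth, entered}, so auth → valid is false there. This is the first violation.

3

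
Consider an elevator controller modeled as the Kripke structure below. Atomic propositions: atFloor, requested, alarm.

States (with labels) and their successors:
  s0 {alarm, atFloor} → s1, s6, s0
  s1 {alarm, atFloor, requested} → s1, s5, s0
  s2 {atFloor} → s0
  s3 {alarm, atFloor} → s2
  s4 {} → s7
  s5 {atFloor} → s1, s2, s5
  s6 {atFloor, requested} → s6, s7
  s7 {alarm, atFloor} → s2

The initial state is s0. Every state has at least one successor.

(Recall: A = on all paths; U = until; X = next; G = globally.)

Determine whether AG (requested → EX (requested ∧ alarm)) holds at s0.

States satisfying requested → EX (requested ∧ alarm): {s0, s1, s2, s3, s4, s5, s7}.
States satisfying AG (requested → EX (requested ∧ alarm)): ∅.
s6 is reachable from s0 and violates requested → EX (requested ∧ alarm), so AG fails at s0.
s0 ∉ Sat(AG (requested → EX (requested ∧ alarm))).

Violated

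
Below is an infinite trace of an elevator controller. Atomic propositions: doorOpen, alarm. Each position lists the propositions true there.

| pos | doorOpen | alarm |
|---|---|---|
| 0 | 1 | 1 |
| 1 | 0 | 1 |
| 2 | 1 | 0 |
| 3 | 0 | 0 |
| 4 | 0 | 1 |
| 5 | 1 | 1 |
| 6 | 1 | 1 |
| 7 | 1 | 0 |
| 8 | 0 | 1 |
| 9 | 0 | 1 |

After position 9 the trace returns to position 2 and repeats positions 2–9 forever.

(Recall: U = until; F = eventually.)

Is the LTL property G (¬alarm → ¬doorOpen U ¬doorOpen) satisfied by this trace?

Does not hold

¬alarm → ¬doorOpen U ¬doorOpen must hold at every position from 0 onward. It fails at position 2, so G (¬alarm → ¬doorOpen U ¬doorOpen) is false.
Positions where ¬alarm holds: 2, 3, 7.
Check ¬doorOpen U ¬doorOpen at each: 2→fails, 3→ok, 7→fails.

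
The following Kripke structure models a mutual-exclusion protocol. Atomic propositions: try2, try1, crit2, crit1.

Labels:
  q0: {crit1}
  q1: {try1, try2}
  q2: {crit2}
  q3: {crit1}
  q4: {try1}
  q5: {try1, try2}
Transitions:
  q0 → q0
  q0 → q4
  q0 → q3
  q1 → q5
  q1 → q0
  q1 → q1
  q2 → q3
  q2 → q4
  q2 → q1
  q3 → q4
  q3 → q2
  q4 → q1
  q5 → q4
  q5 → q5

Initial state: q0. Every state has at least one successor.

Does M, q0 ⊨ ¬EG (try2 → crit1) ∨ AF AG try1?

No

States satisfying try2 → crit1: {q0, q2, q3, q4}.
States satisfying EG (try2 → crit1): {q0, q2, q3}.
States satisfying ¬EG (try2 → crit1): {q1, q4, q5}.
States satisfying AG try1: ∅.
States satisfying AF AG try1: ∅.
States satisfying ¬EG (try2 → crit1) ∨ AF AG try1: {q1, q4, q5}.
q0 ∉ Sat(¬EG (try2 → crit1) ∨ AF AG try1).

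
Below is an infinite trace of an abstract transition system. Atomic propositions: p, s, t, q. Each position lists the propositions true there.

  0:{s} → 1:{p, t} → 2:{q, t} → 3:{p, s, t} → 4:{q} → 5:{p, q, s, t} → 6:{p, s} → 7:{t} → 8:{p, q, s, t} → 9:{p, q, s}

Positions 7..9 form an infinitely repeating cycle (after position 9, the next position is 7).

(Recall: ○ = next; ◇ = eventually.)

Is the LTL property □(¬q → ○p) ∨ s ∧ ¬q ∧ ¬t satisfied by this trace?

Satisfied

¬q → ○p must hold at every position from 0 onward. It fails at position 1, so □(¬q → ○p) is false.
Positions where ¬q holds: 0, 1, 3, 6, 7.
Check ○p at each: 0→ok, 1→fails, 3→fails, 6→fails, 7→ok.
At position 0: □(¬q → ○p) is false; s ∧ ¬q ∧ ¬t is true; so □(¬q → ○p) ∨ s ∧ ¬q ∧ ¬t is true.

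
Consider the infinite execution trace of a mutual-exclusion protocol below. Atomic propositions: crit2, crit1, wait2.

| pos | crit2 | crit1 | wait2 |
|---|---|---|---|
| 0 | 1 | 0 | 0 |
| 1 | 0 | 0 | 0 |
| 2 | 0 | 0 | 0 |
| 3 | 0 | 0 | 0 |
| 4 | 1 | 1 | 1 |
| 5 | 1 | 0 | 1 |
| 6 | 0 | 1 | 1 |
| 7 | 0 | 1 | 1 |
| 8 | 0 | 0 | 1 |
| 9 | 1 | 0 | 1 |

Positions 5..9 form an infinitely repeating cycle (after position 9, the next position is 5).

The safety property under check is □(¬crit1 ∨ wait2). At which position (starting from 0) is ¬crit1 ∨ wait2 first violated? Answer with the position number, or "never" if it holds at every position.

never

¬crit1 ∨ wait2 holds at every position 0..9, and those are all the positions the trace ever visits, so the invariant □(¬crit1 ∨ wait2) is never violated.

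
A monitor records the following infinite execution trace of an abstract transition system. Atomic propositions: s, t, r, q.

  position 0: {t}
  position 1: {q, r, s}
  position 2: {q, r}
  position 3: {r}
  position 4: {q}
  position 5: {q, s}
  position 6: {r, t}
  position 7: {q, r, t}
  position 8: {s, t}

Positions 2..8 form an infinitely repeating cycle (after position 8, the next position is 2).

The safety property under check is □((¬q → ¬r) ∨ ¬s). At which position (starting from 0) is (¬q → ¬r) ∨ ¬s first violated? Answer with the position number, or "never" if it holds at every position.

(¬q → ¬r) ∨ ¬s holds at every position 0..8, and those are all the positions the trace ever visits, so the invariant □((¬q → ¬r) ∨ ¬s) is never violated.

never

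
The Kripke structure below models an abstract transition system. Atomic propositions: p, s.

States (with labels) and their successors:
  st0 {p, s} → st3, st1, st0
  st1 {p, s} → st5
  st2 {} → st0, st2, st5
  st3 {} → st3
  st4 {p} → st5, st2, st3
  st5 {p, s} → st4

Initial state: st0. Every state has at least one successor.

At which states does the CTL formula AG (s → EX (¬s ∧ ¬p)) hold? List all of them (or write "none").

{st3}

States satisfying s → EX (¬s ∧ ¬p): {st0, st2, st3, st4}.
States satisfying AG (s → EX (¬s ∧ ¬p)): {st3}.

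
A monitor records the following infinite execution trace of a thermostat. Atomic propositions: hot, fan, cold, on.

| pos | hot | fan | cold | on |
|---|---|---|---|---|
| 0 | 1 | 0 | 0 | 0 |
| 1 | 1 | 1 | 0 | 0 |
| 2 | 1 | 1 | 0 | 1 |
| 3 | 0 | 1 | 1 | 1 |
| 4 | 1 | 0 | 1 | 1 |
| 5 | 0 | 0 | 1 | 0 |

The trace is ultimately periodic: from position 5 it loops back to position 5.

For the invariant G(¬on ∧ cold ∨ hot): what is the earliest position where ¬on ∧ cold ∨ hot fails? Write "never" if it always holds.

3

Check ¬on ∧ cold ∨ hot at each position in order: 0 ✓, 1 ✓, 2 ✓.
At position 3 the labels are {cold, fan, on}, so ¬on ∧ cold ∨ hot is false there. This is the first violation.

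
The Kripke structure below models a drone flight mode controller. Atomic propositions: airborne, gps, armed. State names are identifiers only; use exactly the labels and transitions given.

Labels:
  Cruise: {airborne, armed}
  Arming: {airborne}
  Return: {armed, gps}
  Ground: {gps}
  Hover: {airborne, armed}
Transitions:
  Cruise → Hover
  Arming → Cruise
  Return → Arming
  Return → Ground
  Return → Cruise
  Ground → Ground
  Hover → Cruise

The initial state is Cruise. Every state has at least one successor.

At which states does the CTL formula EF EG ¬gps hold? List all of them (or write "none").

{Cruise, Arming, Return, Hover}

States satisfying EG ¬gps: {Cruise, Arming, Hover}.
States satisfying EF EG ¬gps: {Cruise, Arming, Return, Hover}.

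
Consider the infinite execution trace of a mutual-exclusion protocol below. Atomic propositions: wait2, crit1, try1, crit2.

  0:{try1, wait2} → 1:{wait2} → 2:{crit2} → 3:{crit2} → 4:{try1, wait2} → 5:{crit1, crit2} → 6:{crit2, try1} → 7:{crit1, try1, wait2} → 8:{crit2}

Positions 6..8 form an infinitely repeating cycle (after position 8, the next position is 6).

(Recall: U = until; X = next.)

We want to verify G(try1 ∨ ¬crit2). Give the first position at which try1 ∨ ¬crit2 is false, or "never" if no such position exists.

2

Check try1 ∨ ¬crit2 at each position in order: 0 ✓, 1 ✓.
At position 2 the labels are {crit2}, so try1 ∨ ¬crit2 is false there. This is the first violation.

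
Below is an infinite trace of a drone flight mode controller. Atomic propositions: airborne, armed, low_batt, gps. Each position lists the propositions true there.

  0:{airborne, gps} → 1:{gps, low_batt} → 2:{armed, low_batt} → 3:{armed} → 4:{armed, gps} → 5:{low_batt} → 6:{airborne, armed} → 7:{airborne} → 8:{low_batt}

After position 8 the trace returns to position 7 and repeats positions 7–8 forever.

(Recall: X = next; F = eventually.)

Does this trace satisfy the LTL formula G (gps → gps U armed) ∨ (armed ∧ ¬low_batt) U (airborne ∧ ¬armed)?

gps → gps U armed holds at every position 0..8, and those are all positions ever visited, so G (gps → gps U armed) holds.
Positions where gps holds: 0, 1, 4.
Check gps U armed at each: 0→ok, 1→ok, 4→ok.
Walking from position 0: airborne ∧ ¬armed first holds at position 0, and armed ∧ ¬low_batt holds at every earlier position along the way, so (armed ∧ ¬low_batt) U (airborne ∧ ¬armed) holds.
At position 0: G (gps → gps U armed) is true; (armed ∧ ¬low_batt) U (airborne ∧ ¬armed) is true; so G (gps → gps U armed) ∨ (armed ∧ ¬low_batt) U (airborne ∧ ¬armed) is true.

Holds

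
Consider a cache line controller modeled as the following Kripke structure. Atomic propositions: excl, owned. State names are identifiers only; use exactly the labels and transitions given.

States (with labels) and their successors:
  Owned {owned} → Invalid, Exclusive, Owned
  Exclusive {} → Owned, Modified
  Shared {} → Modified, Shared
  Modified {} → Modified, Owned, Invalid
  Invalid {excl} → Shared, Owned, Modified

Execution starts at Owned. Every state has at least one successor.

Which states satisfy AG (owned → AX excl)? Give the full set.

States satisfying owned → AX excl: {Exclusive, Shared, Modified, Invalid}.
States satisfying AG (owned → AX excl): ∅.

none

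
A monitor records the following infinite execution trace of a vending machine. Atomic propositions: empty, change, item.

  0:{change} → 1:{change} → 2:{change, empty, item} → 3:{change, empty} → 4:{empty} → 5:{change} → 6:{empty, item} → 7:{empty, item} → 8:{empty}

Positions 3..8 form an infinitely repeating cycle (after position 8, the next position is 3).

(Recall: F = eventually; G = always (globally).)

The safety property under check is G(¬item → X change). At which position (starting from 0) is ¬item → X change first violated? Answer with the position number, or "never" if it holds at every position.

Check ¬item → X change at each position in order: 0 ✓, 1 ✓, 2 ✓.
At position 3 the labels are {change, empty} and the next position 4 has {empty}, so ¬item → X change is false there. This is the first violation.

3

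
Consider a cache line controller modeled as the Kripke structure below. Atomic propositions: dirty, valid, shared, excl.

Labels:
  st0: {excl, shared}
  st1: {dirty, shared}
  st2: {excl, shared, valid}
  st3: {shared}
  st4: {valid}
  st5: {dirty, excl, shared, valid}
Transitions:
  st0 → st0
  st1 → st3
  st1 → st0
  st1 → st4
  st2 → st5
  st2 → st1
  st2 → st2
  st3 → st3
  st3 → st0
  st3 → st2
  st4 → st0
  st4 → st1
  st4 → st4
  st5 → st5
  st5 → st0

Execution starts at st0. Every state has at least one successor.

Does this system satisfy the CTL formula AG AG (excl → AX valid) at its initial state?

States satisfying AG (excl → AX valid): ∅.
States satisfying AG AG (excl → AX valid): ∅.
st0 is reachable from st0 and violates AG (excl → AX valid), so AG fails at st0.
st0 ∉ Sat(AG AG (excl → AX valid)).

Does not hold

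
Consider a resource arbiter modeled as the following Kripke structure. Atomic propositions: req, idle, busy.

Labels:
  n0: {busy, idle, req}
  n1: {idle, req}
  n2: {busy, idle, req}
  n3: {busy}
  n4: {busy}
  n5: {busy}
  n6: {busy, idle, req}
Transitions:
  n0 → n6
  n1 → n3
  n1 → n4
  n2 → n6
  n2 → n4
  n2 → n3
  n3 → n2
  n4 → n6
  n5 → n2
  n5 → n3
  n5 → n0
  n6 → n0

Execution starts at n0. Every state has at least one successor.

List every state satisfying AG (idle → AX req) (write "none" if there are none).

{n0, n4, n6}

States satisfying idle → AX req: {n0, n3, n4, n5, n6}.
States satisfying AG (idle → AX req): {n0, n4, n6}.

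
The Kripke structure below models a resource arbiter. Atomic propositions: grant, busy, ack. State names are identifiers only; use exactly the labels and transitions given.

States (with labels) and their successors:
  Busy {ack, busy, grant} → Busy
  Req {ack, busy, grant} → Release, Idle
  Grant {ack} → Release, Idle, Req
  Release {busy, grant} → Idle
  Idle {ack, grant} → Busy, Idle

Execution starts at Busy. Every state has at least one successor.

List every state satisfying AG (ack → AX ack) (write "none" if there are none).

States satisfying ack → AX ack: {Busy, Release, Idle}.
States satisfying AG (ack → AX ack): {Busy, Release, Idle}.

{Busy, Release, Idle}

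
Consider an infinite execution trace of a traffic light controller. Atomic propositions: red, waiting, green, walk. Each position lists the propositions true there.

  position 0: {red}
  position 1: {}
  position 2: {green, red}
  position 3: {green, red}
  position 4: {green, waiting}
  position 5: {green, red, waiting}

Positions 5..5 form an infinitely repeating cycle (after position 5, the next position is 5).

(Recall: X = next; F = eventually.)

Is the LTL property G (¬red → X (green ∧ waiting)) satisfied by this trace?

¬red → X (green ∧ waiting) must hold at every position from 0 onward. It fails at position 1, so G (¬red → X (green ∧ waiting)) is false.
Positions where ¬red holds: 1, 4.
Check X (green ∧ waiting) at each: 1→fails, 4→ok.

Does not hold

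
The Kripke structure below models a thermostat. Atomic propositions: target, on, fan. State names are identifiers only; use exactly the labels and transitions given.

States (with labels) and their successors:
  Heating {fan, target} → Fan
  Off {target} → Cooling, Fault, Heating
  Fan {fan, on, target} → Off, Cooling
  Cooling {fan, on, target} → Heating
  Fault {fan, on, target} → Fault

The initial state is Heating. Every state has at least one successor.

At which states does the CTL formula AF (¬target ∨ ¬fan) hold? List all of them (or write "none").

{Off}

States satisfying ¬target ∨ ¬fan: {Off}.
States satisfying AF (¬target ∨ ¬fan): {Off}.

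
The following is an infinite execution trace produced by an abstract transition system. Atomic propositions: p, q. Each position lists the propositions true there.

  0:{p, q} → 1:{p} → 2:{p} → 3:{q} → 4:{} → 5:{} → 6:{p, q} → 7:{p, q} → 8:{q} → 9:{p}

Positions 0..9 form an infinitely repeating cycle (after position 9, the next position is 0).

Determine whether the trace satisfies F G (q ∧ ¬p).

Does not hold

G (q ∧ ¬p) is false at every position 0..9, so it never becomes true and F G (q ∧ ¬p) fails.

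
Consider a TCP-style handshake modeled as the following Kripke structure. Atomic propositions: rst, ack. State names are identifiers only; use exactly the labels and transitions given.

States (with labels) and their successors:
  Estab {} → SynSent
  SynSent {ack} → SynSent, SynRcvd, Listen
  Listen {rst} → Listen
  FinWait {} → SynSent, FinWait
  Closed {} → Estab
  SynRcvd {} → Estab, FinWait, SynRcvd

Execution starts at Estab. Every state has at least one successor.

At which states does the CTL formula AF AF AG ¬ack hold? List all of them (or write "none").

States satisfying AF AG ¬ack: {Listen}.
States satisfying AF AF AG ¬ack: {Listen}.

{Listen}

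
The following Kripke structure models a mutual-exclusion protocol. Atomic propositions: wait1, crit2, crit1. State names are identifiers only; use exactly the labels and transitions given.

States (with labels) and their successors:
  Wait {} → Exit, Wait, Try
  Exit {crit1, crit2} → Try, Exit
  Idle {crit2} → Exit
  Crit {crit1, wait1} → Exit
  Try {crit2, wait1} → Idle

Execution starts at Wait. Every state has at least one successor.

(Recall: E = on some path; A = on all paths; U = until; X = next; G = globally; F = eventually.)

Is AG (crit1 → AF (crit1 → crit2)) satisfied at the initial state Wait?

States satisfying crit1 → AF (crit1 → crit2): {Wait, Exit, Idle, Crit, Try}.
States satisfying AG (crit1 → AF (crit1 → crit2)): {Wait, Exit, Idle, Crit, Try}.
Every state reachable from Wait satisfies crit1 → AF (crit1 → crit2).
Wait ∈ Sat(AG (crit1 → AF (crit1 → crit2))).

Yes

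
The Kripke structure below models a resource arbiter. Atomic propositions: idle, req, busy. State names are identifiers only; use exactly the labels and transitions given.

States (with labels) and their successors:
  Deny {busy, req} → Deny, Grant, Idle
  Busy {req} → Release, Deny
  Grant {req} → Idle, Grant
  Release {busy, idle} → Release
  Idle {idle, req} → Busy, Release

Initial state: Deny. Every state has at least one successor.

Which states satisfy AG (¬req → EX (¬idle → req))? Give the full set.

States satisfying ¬req → EX (¬idle → req): {Deny, Busy, Grant, Release, Idle}.
States satisfying AG (¬req → EX (¬idle → req)): {Deny, Busy, Grant, Release, Idle}.

{Deny, Busy, Grant, Release, Idle}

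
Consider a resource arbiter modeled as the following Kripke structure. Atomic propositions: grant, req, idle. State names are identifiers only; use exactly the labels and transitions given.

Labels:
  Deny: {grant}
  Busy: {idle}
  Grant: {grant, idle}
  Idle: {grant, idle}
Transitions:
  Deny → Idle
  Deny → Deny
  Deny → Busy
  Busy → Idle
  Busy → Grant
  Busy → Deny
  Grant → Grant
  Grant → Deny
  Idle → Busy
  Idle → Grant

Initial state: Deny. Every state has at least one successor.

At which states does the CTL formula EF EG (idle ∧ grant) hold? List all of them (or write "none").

States satisfying EG (idle ∧ grant): {Grant, Idle}.
States satisfying EF EG (idle ∧ grant): {Deny, Busy, Grant, Idle}.

{Deny, Busy, Grant, Idle}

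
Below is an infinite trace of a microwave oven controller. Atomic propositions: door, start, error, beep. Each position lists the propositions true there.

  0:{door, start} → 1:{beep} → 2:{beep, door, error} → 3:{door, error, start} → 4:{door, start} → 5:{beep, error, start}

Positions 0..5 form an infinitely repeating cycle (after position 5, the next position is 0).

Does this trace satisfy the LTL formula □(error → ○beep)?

error → ○beep must hold at every position from 0 onward. It fails at position 2, so □(error → ○beep) is false.
Positions where error holds: 2, 3, 5.
Check ○beep at each: 2→fails, 3→fails, 5→fails.

Does not hold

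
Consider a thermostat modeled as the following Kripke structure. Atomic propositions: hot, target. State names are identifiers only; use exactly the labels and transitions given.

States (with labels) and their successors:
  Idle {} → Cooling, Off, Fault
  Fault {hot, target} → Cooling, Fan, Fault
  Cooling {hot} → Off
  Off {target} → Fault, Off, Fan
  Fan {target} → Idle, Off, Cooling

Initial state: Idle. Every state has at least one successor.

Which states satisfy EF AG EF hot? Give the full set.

{Idle, Fault, Cooling, Off, Fan}

States satisfying AG EF hot: {Idle, Fault, Cooling, Off, Fan}.
States satisfying EF AG EF hot: {Idle, Fault, Cooling, Off, Fan}.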